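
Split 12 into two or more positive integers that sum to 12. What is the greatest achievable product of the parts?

81

Fill g[k] for k=2..12: at each k try every first piece i and multiply by the better of (k−i) uncut or g[k−i].
g[2] = 1·max(1,0) = 1·1 = 1
g[3] = 1·max(2,1) = 1·2 = 2
g[4] = 2·max(2,1) = 2·2 = 4
g[5] = 2·max(3,2) = 2·3 = 6
g[6] = 3·max(3,2) = 3·3 = 9
g[7] = 2·max(5,6) = 2·6 = 12
g[8] = 2·max(6,9) = 2·9 = 18
g[9] = 3·max(6,9) = 3·9 = 27
g[10] = 2·max(8,18) = 2·18 = 36
g[11] = 2·max(9,27) = 2·27 = 54
g[12] = 3·max(9,27) = 3·27 = 81
One optimal split: 3 + 3 + 3 + 3; product 3·3·3·3 = 81.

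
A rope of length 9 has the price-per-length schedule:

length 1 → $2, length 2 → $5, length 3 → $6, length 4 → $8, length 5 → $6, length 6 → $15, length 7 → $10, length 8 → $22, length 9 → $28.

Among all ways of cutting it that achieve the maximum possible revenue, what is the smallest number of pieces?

Build r[k] bottom-up: r[k] = max over allowed piece i of (p[i] + r[k−i]).
r[1] = 2
r[2] = max(2+2, 5+0) = 5
r[3] = max(2+5, 5+2, 6+0) = 7
r[4] = max(2+7, 5+5, 6+2, 8+0) = 10
r[5] = max(2+10, 5+7, 6+5, 8+2, 6+0) = 12
r[6] = max(2+12, 5+10, 6+7, 8+5, 6+2, 15+0) = 15
r[7] = max(2+15, 5+12, 6+10, …, 15+2, 10+0) = 17
r[8] = max(2+17, 5+15, 6+12, …, 10+2, 22+0) = 22
r[9] = max(2+22, 5+17, 6+15, …, 22+2, 28+0) = 28
Maximum revenue is $28.
Now minimize piece count subject to staying optimal: for each k, pieces[k] = 1 + min over i with p[i]+r[k−i]=r[k] of pieces[k−i].
pieces[6] = 1
pieces[7] = 2
pieces[8] = 1
pieces[9] = 1

1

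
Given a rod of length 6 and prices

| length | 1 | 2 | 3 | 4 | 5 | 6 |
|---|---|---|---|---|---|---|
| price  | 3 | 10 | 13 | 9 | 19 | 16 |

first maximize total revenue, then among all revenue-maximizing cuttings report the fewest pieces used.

Build r[k] bottom-up: r[k] = max over allowed piece i of (p[i] + r[k−i]).
r[1] = 3
r[2] = 10
r[3] = 13  (first piece 1, then r[2]=10)
r[4] = 20  (first piece 2, then r[2]=10)
r[5] = 23  (first piece 1, then r[4]=20)
r[6] = 30  (first piece 2, then r[4]=20)
Maximum revenue is 30.
Now minimize piece count subject to staying optimal: for each k, pieces[k] = 1 + min over i with p[i]+r[k−i]=r[k] of pieces[k−i].
pieces[3] = 1
pieces[4] = 2
pieces[5] = 2
pieces[6] = 3

3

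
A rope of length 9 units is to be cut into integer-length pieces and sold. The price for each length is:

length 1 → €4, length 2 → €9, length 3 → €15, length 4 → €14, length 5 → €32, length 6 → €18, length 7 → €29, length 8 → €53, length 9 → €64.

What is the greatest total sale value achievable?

64

Consider every possible first cut. R[k] is the best of p[i]+R[k−i] over all sellable i≤k.
R[1] = 4
R[2] = max(4+4, 9+0) = 9
R[3] = max(4+9, 9+4, 15+0) = 15
R[4] = max(4+15, 9+9, 15+4, 14+0) = 19
R[5] = max(4+19, 9+15, 15+9, 14+4, 32+0) = 32
R[6] = max(4+32, 9+19, 15+15, 14+9, 32+4, 18+0) = 36
R[7] = max(4+36, 9+32, 15+19, …, 18+4, 29+0) = 41
R[8] = max(4+41, 9+36, 15+32, …, 29+4, 53+0) = 53
R[9] = max(4+53, 9+41, 15+36, …, 53+4, 64+0) = 64
Best is to sell the whole 9-unit piece uncut for €64.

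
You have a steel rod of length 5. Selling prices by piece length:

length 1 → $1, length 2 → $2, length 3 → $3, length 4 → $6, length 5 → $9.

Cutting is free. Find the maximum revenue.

Build best[k] bottom-up: best[k] = max over allowed piece i of (p[i] + best[k−i]).
best[1] = 1
best[2] = 2  (first piece 1, then best[1]=1)
best[3] = 3  (first piece 1, then best[2]=2)
best[4] = 6
best[5] = 9
Best is to sell the whole 5-unit piece uncut for $9.

9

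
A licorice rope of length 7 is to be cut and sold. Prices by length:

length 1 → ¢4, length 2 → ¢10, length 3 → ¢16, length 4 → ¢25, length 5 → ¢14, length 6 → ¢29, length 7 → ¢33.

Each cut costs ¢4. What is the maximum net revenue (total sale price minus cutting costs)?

37

Consider every possible first cut. v[k] is the best of p[i]+v[k−i] over all sellable i≤k, charging 4 whenever i<k.
v[1] = 4
v[2] = 10
v[3] = 16
v[4] = 25
v[5] = 25  (first piece 1, then v[4]=25)
v[6] = 31  (first piece 2, then v[4]=25)
v[7] = 37  (first piece 3, then v[4]=25)
One optimal plan: pieces 4 + 3 (1 cut) → ¢41 − ¢4 = ¢37.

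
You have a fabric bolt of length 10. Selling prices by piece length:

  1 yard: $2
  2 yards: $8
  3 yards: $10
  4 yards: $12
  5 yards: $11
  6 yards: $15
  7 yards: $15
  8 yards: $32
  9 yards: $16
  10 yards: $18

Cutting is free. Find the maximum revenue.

40

Let v[k] be the best obtainable value from length k. For each k, try every first piece i and keep the best of price[i] + v[k−i].
v[1] = 2
v[2] = max(2+2, 8+0) = 8
v[3] = max(2+8, 8+2, 10+0) = 10
v[4] = max(2+10, 8+8, 10+2, 12+0) = 16
v[5] = max(2+16, 8+10, 10+8, 12+2, 11+0) = 18
v[6] = max(2+18, 8+16, 10+10, 12+8, 11+2, 15+0) = 24
v[7] = max(2+24, 8+18, 10+16, …, 15+2, 15+0) = 26
v[8] = max(2+26, 8+24, 10+18, …, 15+2, 32+0) = 32
v[9] = max(2+32, 8+26, 10+24, …, 32+2, 16+0) = 34
v[10] = max(2+34, 8+32, 10+26, …, 16+2, 18+0) = 40
One optimal cutting: 2 + 2 + 2 + 2 + 2 → $8 + $8 + $8 + $8 + $8 = $40.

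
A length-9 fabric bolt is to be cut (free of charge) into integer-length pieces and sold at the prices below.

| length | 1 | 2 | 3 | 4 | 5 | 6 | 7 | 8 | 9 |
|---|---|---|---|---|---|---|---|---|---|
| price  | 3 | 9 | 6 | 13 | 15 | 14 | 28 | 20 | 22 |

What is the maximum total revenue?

39

Let r[k] be the best obtainable value from length k. For each k, try every first piece i and keep the best of price[i] + r[k−i].
r[1] = 3
r[2] = max(3+3, 9+0) = 9
r[3] = max(3+9, 9+3, 6+0) = 12
r[4] = max(3+12, 9+9, 6+3, 13+0) = 18
r[5] = max(3+18, 9+12, 6+9, 13+3, 15+0) = 21
r[6] = max(3+21, 9+18, 6+12, 13+9, 15+3, 14+0) = 27
r[7] = max(3+27, 9+21, 6+18, …, 14+3, 28+0) = 30
r[8] = max(3+30, 9+27, 6+21, …, 28+3, 20+0) = 36
r[9] = max(3+36, 9+30, 6+27, …, 20+3, 22+0) = 39
One optimal cutting: 2 + 2 + 2 + 2 + 1 → $9 + $9 + $9 + $9 + $3 = $39.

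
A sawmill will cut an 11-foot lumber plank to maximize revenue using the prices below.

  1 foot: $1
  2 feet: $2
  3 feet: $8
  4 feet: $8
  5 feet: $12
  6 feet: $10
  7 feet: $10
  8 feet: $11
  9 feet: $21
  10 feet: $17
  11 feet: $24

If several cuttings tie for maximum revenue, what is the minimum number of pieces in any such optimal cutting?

3

Let r[k] be the best obtainable value from length k. For each k, try every first piece i and keep the best of price[i] + r[k−i].
r[1] = 1
r[2] = max(1+1, 2+0) = 2
r[3] = max(1+2, 2+1, 8+0) = 8
r[4] = max(1+8, 2+2, 8+1, 8+0) = 9
r[5] = max(1+9, 2+8, 8+2, 8+1, 12+0) = 12
r[6] = max(1+12, 2+9, 8+8, 8+2, 12+1, 10+0) = 16
r[7] = max(1+16, 2+12, 8+9, …, 10+1, 10+0) = 17
r[8] = max(1+17, 2+16, 8+12, …, 10+1, 11+0) = 20
r[9] = max(1+20, 2+17, 8+16, …, 11+1, 21+0) = 24
r[10] = max(1+24, 2+20, 8+17, …, 21+1, 17+0) = 25
r[11] = max(1+25, 2+24, 8+20, …, 17+1, 24+0) = 28
Maximum revenue is $28.
Now minimize piece count subject to staying optimal: for each k, pieces[k] = 1 + min over i with p[i]+r[k−i]=r[k] of pieces[k−i].
pieces[8] = 2
pieces[9] = 3
pieces[10] = 4
pieces[11] = 3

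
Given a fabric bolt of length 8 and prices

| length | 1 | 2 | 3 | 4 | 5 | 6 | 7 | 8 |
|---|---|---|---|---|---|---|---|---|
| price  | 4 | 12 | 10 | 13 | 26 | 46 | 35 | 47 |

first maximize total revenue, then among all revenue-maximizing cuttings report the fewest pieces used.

Build r[k] bottom-up: r[k] = max over allowed piece i of (p[i] + r[k−i]).
r[1] = 4
r[2] = 12
r[3] = 16  (first piece 1, then r[2]=12)
r[4] = 24  (first piece 2, then r[2]=12)
r[5] = 28  (first piece 1, then r[4]=24)
r[6] = 46
r[7] = 50  (first piece 1, then r[6]=46)
r[8] = 58  (first piece 2, then r[6]=46)
Maximum revenue is $58.
Now minimize piece count subject to staying optimal: for each k, pieces[k] = 1 + min over i with p[i]+r[k−i]=r[k] of pieces[k−i].
pieces[5] = 3
pieces[6] = 1
pieces[7] = 2
pieces[8] = 2

2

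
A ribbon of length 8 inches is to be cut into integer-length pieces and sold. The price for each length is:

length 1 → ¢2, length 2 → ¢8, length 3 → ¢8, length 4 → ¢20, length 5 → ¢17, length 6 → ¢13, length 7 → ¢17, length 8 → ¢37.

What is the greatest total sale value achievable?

Let v[k] be the best obtainable value from length k. For each k, try every first piece i and keep the best of price[i] + v[k−i].
v[1] = 2
v[2] = max(2+2, 8+0) = 8
v[3] = max(2+8, 8+2, 8+0) = 10
v[4] = max(2+10, 8+8, 8+2, 20+0) = 20
v[5] = max(2+20, 8+10, 8+8, 20+2, 17+0) = 22
v[6] = max(2+22, 8+20, 8+10, 20+8, 17+2, 13+0) = 28
v[7] = max(2+28, 8+22, 8+20, …, 13+2, 17+0) = 30
v[8] = max(2+30, 8+28, 8+22, …, 17+2, 37+0) = 40
One optimal cutting: 4 + 4 → ¢20 + ¢20 = ¢40.

40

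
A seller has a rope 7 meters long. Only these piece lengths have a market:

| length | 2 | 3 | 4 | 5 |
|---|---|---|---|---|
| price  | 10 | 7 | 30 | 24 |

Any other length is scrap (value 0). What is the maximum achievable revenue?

Let r[k] be the best obtainable value from length k. For each k, try every first piece i and keep the best of price[i] + r[k−i].
r[1] = 0
r[2] = 10
r[3] = max(10+0, 7+0) = 10
r[4] = max(10+10, 7+0, 30+0) = 30
r[5] = max(10+10, 7+10, 30+0, 24+0) = 30
r[6] = max(10+30, 7+10, 30+10, 24+0) = 40
r[7] = max(10+30, 7+30, 30+10, 24+10) = 40
One optimal cutting: pieces 4 + 2 with 1 meter of scrap → 40.

40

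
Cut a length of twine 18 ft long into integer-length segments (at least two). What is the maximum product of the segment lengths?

Let m[k] be the best product for length k (with at least one cut). For each first piece i, the rest contributes max(k−i, m[k−i]).
m[2] = 1·max(1,0) = 1·1 = 1
m[3] = 1·max(2,1) = 1·2 = 2
m[4] = 2·max(2,1) = 2·2 = 4
m[5] = 2·max(3,2) = 2·3 = 6
m[6] = 3·max(3,2) = 3·3 = 9
m[7] = 2·max(5,6) = 2·6 = 12
m[8] = 2·max(6,9) = 2·9 = 18
m[9] = 3·max(6,9) = 3·9 = 27
m[10] = 2·max(8,18) = 2·18 = 36
m[11] = 2·max(9,27) = 2·27 = 54
m[12] = 3·max(9,27) = 3·27 = 81
m[13] = 2·max(11,54) = 2·54 = 108
m[14] = 2·max(12,81) = 2·81 = 162
m[15] = 3·max(12,81) = 3·81 = 243
m[16] = 2·max(14,162) = 2·162 = 324
m[17] = 2·max(15,243) = 2·243 = 486
m[18] = 3·max(15,243) = 3·243 = 729
One optimal split: 3 + 3 + 3 + 3 + 3 + 3; product 3·3·3·3·3·3 = 729.

729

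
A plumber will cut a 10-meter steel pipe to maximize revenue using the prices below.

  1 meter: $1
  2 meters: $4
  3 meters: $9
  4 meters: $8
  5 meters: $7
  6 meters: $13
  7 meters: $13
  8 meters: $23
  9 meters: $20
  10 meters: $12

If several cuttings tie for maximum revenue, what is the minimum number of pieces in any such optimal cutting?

Build r[k] bottom-up: r[k] = max over allowed piece i of (p[i] + r[k−i]).
r[1] = 1
r[2] = max(1+1, 4+0) = 4
r[3] = max(1+4, 4+1, 9+0) = 9
r[4] = max(1+9, 4+4, 9+1, 8+0) = 10
r[5] = max(1+10, 4+9, 9+4, 8+1, 7+0) = 13
r[6] = max(1+13, 4+10, 9+9, 8+4, 7+1, 13+0) = 18
r[7] = max(1+18, 4+13, 9+10, …, 13+1, 13+0) = 19
r[8] = max(1+19, 4+18, 9+13, …, 13+1, 23+0) = 23
r[9] = max(1+23, 4+19, 9+18, …, 23+1, 20+0) = 27
r[10] = max(1+27, 4+23, 9+19, …, 20+1, 12+0) = 28
Maximum revenue is $28.
Now minimize piece count subject to staying optimal: for each k, pieces[k] = 1 + min over i with p[i]+r[k−i]=r[k] of pieces[k−i].
pieces[7] = 3
pieces[8] = 1
pieces[9] = 3
pieces[10] = 4

4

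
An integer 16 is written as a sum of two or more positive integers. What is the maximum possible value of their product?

324

Define f[k] = max over 1≤i<k of i · max(k−i, f[k−i]); the inner max lets the remainder stay uncut if that's better.
f[2] = 1*max(1,0) = 1*1 = 1
f[3] = max(1*2, 2*1) = 2
f[4] = max(1*3, 2*2, 3*1) = 4
f[5] = max(1*4, 2*3, 3*2, 4*1) = 6
f[6] = max(1*6, 2*4, 3*3, 4*2, 5*1) = 9
f[7] = max(1*9, 2*6, 3*4, 4*3, 5*2, 6*1) = 12
f[8] = max(1*12, 2*9, 3*6, …, 6*2, 7*1) = 18
f[9] = max(1*18, 2*12, 3*9, …, 7*2, 8*1) = 27
f[10] = max(1*27, 2*18, 3*12, …, 8*2, 9*1) = 36
f[11] = max(1*36, 2*27, 3*18, …, 9*2, 10*1) = 54
f[12] = max(1*54, 2*36, 3*27, …, 10*2, 11*1) = 81
f[13] = max(1*81, 2*54, 3*36, …, 11*2, 12*1) = 108
f[14] = max(1*108, 2*81, 3*54, …, 12*2, 13*1) = 162
f[15] = max(1*162, 2*108, 3*81, …, 13*2, 14*1) = 243
f[16] = max(1*243, 2*162, 3*108, …, 14*2, 15*1) = 324
One optimal split: 3 + 3 + 3 + 3 + 2 + 2; product 3*3*3*3*2*2 = 324.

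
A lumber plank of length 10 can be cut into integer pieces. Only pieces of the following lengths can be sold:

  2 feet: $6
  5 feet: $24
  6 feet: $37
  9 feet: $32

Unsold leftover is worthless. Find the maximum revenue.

49

Let f[k] be the best obtainable value from length k. For each k, try every first piece i and keep the best of price[i] + f[k−i].
f[1] = 0
f[2] = 6
f[3] = 6
f[4] = 12  (first piece 2, then f[2]=6)
f[5] = 24
f[6] = 37
f[7] = 37
f[8] = 43  (first piece 2, then f[6]=37)
f[9] = 43
f[10] = 49  (first piece 2, then f[8]=43)
One optimal cutting: 6 + 2 + 2 → $49.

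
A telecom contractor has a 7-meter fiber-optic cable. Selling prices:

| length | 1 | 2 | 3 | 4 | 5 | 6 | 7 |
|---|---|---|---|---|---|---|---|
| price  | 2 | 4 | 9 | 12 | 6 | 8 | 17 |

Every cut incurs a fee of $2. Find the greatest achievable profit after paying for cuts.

Let net[k] be the best obtainable value from length k. For each k, try every first piece i and keep the best of price[i] + net[k−i] minus the 2 cut fee when i<k.
net[1] = 2
net[2] = max(2+2-2, 4+0) = 4
net[3] = max(2+4-2, 4+2-2, 9+0) = 9
net[4] = max(2+9-2, 4+4-2, 9+2-2, 12+0) = 12
net[5] = max(2+12-2, 4+9-2, 9+4-2, 12+2-2, 6+0) = 12
net[6] = max(2+12-2, 4+12-2, 9+9-2, 12+4-2, 6+2-2, 8+0) = 16
net[7] = max(2+16-2, 4+12-2, 9+12-2, …, 8+2-2, 17+0) = 19
One optimal plan: pieces 4 + 3 (1 cut) → $21 − $2 = $19.

19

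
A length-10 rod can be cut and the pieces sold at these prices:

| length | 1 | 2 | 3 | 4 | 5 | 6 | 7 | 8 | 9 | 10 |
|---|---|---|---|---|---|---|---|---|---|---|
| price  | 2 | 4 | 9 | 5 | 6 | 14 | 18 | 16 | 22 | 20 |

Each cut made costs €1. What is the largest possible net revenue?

26

Build net[k] bottom-up: net[k] = max over allowed piece i of (p[i] + net[k−i]) − 1 per cut.
net[1] = 2
net[2] = 4
net[3] = 9
net[4] = 10  (first piece 1, then net[3]=9)
net[5] = 12  (first piece 2, then net[3]=9)
net[6] = 17  (first piece 3, then net[3]=9)
net[7] = 18  (first piece 1, then net[6]=17)
net[8] = 20  (first piece 2, then net[6]=17)
net[9] = 25  (first piece 3, then net[6]=17)
net[10] = 26  (first piece 1, then net[9]=25)
One optimal plan: pieces 3 + 3 + 3 + 1 (3 cuts) → €29 − €3 = €26.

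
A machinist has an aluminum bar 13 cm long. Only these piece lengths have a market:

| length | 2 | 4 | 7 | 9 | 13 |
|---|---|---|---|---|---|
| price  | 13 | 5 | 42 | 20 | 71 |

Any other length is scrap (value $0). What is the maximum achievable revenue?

81

Build best[k] bottom-up: best[k] = max over allowed piece i of (p[i] + best[k−i]).
best[1] = 0
best[2] = 13
best[3] = 13
best[4] = max(13+13, 5+0) = 26
best[5] = max(13+13, 5+0) = 26
best[6] = max(13+26, 5+13) = 39
best[7] = max(13+26, 5+13, 42+0) = 42
best[8] = max(13+39, 5+26, 42+0) = 52
best[9] = max(13+42, 5+26, 42+13, 20+0) = 55
best[10] = max(13+52, 5+39, 42+13, 20+0) = 65
best[11] = max(13+55, 5+42, 42+26, 20+13) = 68
best[12] = max(13+65, 5+52, 42+26, 20+13) = 78
best[13] = max(13+68, 5+55, 42+39, 20+26, 71+0) = 81
One optimal cutting: 7 + 2 + 2 + 2 → $81.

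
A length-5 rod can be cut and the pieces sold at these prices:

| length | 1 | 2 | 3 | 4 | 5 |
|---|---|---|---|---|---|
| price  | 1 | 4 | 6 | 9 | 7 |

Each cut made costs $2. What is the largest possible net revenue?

Consider every possible first cut. r[k] is the best of p[i]+r[k−i] over all sellable i≤k, charging 2 whenever i<k.
r[1] = 1
r[2] = max(1+1-2, 4+0) = 4
r[3] = max(1+4-2, 4+1-2, 6+0) = 6
r[4] = max(1+6-2, 4+4-2, 6+1-2, 9+0) = 9
r[5] = max(1+9-2, 4+6-2, 6+4-2, 9+1-2, 7+0) = 8
One optimal plan: pieces 4 + 1 (1 cut) → $10 − $2 = $8.

8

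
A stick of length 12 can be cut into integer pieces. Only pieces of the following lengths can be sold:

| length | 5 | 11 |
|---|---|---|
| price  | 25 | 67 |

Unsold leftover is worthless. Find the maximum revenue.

67

Let best[k] be the best obtainable value from length k. For each k, try every first piece i and keep the best of price[i] + best[k−i].
best[1] = 0
best[2] = 0
best[3] = 0
best[4] = 0
best[5] = 25
best[6] = 25
best[7] = 25
best[8] = 25
best[9] = 25
best[10] = 50  (first piece 5, then best[5]=25)
best[11] = 67
best[12] = 67
One optimal cutting: pieces 11 with 1 meter of scrap → €67.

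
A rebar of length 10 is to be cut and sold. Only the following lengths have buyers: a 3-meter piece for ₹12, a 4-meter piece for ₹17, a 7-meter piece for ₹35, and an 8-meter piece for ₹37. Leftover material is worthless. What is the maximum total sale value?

47

Build f[k] bottom-up: f[k] = max over allowed piece i of (p[i] + f[k−i]).
f[1] = 0
f[2] = 0
f[3] = 12
f[4] = max(12+0, 17+0) = 17
f[5] = max(12+0, 17+0) = 17
f[6] = max(12+12, 17+0) = 24
f[7] = max(12+17, 17+12, 35+0) = 35
f[8] = max(12+17, 17+17, 35+0, 37+0) = 37
f[9] = max(12+24, 17+17, 35+0, 37+0) = 37
f[10] = max(12+35, 17+24, 35+12, 37+0) = 47
One optimal cutting: 7 + 3 → ₹47.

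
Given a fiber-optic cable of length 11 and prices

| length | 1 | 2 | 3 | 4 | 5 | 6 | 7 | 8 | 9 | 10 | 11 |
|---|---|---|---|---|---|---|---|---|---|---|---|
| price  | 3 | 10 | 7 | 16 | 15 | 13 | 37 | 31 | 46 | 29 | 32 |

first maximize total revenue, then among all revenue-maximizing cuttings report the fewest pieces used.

Build r[k] bottom-up: r[k] = max over allowed piece i of (p[i] + r[k−i]).
r[1] = 3
r[2] = max(3+3, 10+0) = 10
r[3] = max(3+10, 10+3, 7+0) = 13
r[4] = max(3+13, 10+10, 7+3, 16+0) = 20
r[5] = max(3+20, 10+13, 7+10, 16+3, 15+0) = 23
r[6] = max(3+23, 10+20, 7+13, 16+10, 15+3, 13+0) = 30
r[7] = max(3+30, 10+23, 7+20, …, 13+3, 37+0) = 37
r[8] = max(3+37, 10+30, 7+23, …, 37+3, 31+0) = 40
r[9] = max(3+40, 10+37, 7+30, …, 31+3, 46+0) = 47
r[10] = max(3+47, 10+40, 7+37, …, 46+3, 29+0) = 50
r[11] = max(3+50, 10+47, 7+40, …, 29+3, 32+0) = 57
Maximum revenue is $57.
Now minimize piece count subject to staying optimal: for each k, pieces[k] = 1 + min over i with p[i]+r[k−i]=r[k] of pieces[k−i].
pieces[8] = 2
pieces[9] = 2
pieces[10] = 3
pieces[11] = 3

3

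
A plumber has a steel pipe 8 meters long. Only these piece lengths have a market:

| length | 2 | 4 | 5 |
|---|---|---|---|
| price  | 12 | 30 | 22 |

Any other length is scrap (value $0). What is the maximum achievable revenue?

60

Let r[k] be the best obtainable value from length k. For each k, try every first piece i and keep the best of price[i] + r[k−i].
r[1] = 0
r[2] = 12
r[3] = 12
r[4] = 30
r[5] = 30
r[6] = 42  (first piece 2, then r[4]=30)
r[7] = 42
r[8] = 60  (first piece 4, then r[4]=30)
One optimal cutting: 4 + 4 → $60.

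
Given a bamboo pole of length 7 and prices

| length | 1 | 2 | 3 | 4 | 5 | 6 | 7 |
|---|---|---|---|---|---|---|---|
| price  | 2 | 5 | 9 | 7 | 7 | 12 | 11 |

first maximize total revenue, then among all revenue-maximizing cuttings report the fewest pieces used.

Let r[k] be the best obtainable value from length k. For each k, try every first piece i and keep the best of price[i] + r[k−i].
r[1] = 2
r[2] = max(2+2, 5+0) = 5
r[3] = max(2+5, 5+2, 9+0) = 9
r[4] = max(2+9, 5+5, 9+2, 7+0) = 11
r[5] = max(2+11, 5+9, 9+5, 7+2, 7+0) = 14
r[6] = max(2+14, 5+11, 9+9, 7+5, 7+2, 12+0) = 18
r[7] = max(2+18, 5+14, 9+11, …, 12+2, 11+0) = 20
Maximum revenue is $20.
Now minimize piece count subject to staying optimal: for each k, pieces[k] = 1 + min over i with p[i]+r[k−i]=r[k] of pieces[k−i].
pieces[4] = 2
pieces[5] = 2
pieces[6] = 2
pieces[7] = 3

3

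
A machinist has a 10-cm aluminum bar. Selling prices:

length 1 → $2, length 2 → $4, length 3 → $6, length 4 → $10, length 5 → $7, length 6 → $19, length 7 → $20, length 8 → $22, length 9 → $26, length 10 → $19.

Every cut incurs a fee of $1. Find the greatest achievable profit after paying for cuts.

Let net[k] be the best obtainable value from length k. For each k, try every first piece i and keep the best of price[i] + net[k−i] minus the 1 cut fee when i<k.
net[1] = 2
net[2] = max(2+2-1, 4+0) = 4
net[3] = max(2+4-1, 4+2-1, 6+0) = 6
net[4] = max(2+6-1, 4+4-1, 6+2-1, 10+0) = 10
net[5] = max(2+10-1, 4+6-1, 6+4-1, 10+2-1, 7+0) = 11
net[6] = max(2+11-1, 4+10-1, 6+6-1, 10+4-1, 7+2-1, 19+0) = 19
net[7] = max(2+19-1, 4+11-1, 6+10-1, …, 19+2-1, 20+0) = 20
net[8] = max(2+20-1, 4+19-1, 6+11-1, …, 20+2-1, 22+0) = 22
net[9] = max(2+22-1, 4+20-1, 6+19-1, …, 22+2-1, 26+0) = 26
net[10] = max(2+26-1, 4+22-1, 6+20-1, …, 26+2-1, 19+0) = 28
One optimal plan: pieces 6 + 4 (1 cut) → $29 − $1 = $28.

28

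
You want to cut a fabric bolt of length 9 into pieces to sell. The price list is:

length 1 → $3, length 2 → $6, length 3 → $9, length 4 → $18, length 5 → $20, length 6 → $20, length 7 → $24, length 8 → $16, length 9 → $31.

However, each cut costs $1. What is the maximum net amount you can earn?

37

Consider every possible first cut. v[k] is the best of p[i]+v[k−i] over all sellable i≤k, charging 1 whenever i<k.
v[1] = 3
v[2] = max(3+3-1, 6+0) = 6
v[3] = max(3+6-1, 6+3-1, 9+0) = 9
v[4] = max(3+9-1, 6+6-1, 9+3-1, 18+0) = 18
v[5] = max(3+18-1, 6+9-1, 9+6-1, 18+3-1, 20+0) = 20
v[6] = max(3+20-1, 6+18-1, 9+9-1, 18+6-1, 20+3-1, 20+0) = 23
v[7] = max(3+23-1, 6+20-1, 9+18-1, …, 20+3-1, 24+0) = 26
v[8] = max(3+26-1, 6+23-1, 9+20-1, …, 24+3-1, 16+0) = 35
v[9] = max(3+35-1, 6+26-1, 9+23-1, …, 16+3-1, 31+0) = 37
One optimal plan: pieces 4 + 4 + 1 (2 cuts) → $39 − $2 = $37.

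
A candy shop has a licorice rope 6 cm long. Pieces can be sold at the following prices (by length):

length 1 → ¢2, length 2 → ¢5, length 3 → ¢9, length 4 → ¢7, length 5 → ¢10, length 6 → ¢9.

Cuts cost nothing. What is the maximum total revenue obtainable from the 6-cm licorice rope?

18

Let v[k] be the best obtainable value from length k. For each k, try every first piece i and keep the best of price[i] + v[k−i].
v[1] = 2
v[2] = max(2+2, 5+0) = 5
v[3] = max(2+5, 5+2, 9+0) = 9
v[4] = max(2+9, 5+5, 9+2, 7+0) = 11
v[5] = max(2+11, 5+9, 9+5, 7+2, 10+0) = 14
v[6] = max(2+14, 5+11, 9+9, 7+5, 10+2, 9+0) = 18
One optimal cutting: 3 + 3 → ¢9 + ¢9 = ¢18.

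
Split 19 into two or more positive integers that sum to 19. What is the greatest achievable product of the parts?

972

Define f[k] = max over 1≤i<k of i · max(k−i, f[k−i]); the inner max lets the remainder stay uncut if that's better.
f[2] = 1·max(1,0) = 1·1 = 1
f[3] = 1·max(2,1) = 1·2 = 2
f[4] = 2·max(2,1) = 2·2 = 4
f[5] = 2·max(3,2) = 2·3 = 6
f[6] = 3·max(3,2) = 3·3 = 9
f[7] = 2·max(5,6) = 2·6 = 12
f[8] = 2·max(6,9) = 2·9 = 18
f[9] = 3·max(6,9) = 3·9 = 27
f[10] = 2·max(8,18) = 2·18 = 36
f[11] = 2·max(9,27) = 2·27 = 54
f[12] = 3·max(9,27) = 3·27 = 81
f[13] = 2·max(11,54) = 2·54 = 108
f[14] = 2·max(12,81) = 2·81 = 162
f[15] = 3·max(12,81) = 3·81 = 243
f[16] = 2·max(14,162) = 2·162 = 324
f[17] = 2·max(15,243) = 2·243 = 486
f[18] = 3·max(15,243) = 3·243 = 729
f[19] = 2·max(17,486) = 2·486 = 972
One optimal split: 3 + 3 + 3 + 3 + 3 + 2 + 2; product 3·3·3·3·3·2·2 = 972.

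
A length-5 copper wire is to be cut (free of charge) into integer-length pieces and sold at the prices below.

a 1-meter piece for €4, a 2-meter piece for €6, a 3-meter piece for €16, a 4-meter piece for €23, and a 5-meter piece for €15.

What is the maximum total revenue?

Consider every possible first cut. best[k] is the best of p[i]+best[k−i] over all sellable i≤k.
best[1] = 4
best[2] = 8  (first piece 1, then best[1]=4)
best[3] = 16
best[4] = 23
best[5] = 27  (first piece 1, then best[4]=23)
One optimal cutting: 4 + 1 → €23 + €4 = €27.

27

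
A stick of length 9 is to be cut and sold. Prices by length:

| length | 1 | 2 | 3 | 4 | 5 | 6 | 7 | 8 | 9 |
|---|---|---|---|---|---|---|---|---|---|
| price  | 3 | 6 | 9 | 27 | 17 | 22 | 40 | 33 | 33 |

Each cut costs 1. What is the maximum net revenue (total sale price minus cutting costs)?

55

Build v[k] bottom-up: v[k] = max over allowed piece i of (p[i] + v[k−i]) − 1 per cut.
v[1] = 3
v[2] = 6
v[3] = 9
v[4] = 27
v[5] = 29  (first piece 1, then v[4]=27)
v[6] = 32  (first piece 2, then v[4]=27)
v[7] = 40
v[8] = 53  (first piece 4, then v[4]=27)
v[9] = 55  (first piece 1, then v[8]=53)
One optimal plan: pieces 4 + 4 + 1 (2 cuts) → 57 − 2 = 55.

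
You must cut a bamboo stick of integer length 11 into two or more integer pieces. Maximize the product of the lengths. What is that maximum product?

54

Define P[k] = max over 1≤i<k of i · max(k−i, P[k−i]); the inner max lets the remainder stay uncut if that's better.
Small cases: P[2]=1, P[3]=2, P[4]=4.
P[5] = 2*max(3,2) = 2*3 = 6
P[6] = 3*max(3,2) = 3*3 = 9
P[7] = 2*max(5,6) = 2*6 = 12
P[8] = 2*max(6,9) = 2*9 = 18
P[9] = 3*max(6,9) = 3*9 = 27
P[10] = 2*max(8,18) = 2*18 = 36
P[11] = 2*max(9,27) = 2*27 = 54
One optimal split: 3 + 3 + 3 + 2; product 3*3*3*2 = 54.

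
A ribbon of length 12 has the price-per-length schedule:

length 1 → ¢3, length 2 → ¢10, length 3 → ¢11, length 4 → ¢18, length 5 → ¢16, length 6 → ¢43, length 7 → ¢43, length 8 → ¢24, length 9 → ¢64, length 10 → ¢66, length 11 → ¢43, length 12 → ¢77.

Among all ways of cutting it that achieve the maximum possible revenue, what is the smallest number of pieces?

2

Let r[k] be the best obtainable value from length k. For each k, try every first piece i and keep the best of price[i] + r[k−i].
r[1] = 3
r[2] = max(3+3, 10+0) = 10
r[3] = max(3+10, 10+3, 11+0) = 13
r[4] = max(3+13, 10+10, 11+3, 18+0) = 20
r[5] = max(3+20, 10+13, 11+10, 18+3, 16+0) = 23
r[6] = max(3+23, 10+20, 11+13, 18+10, 16+3, 43+0) = 43
r[7] = max(3+43, 10+23, 11+20, …, 43+3, 43+0) = 46
r[8] = max(3+46, 10+43, 11+23, …, 43+3, 24+0) = 53
r[9] = max(3+53, 10+46, 11+43, …, 24+3, 64+0) = 64
r[10] = max(3+64, 10+53, 11+46, …, 64+3, 66+0) = 67
r[11] = max(3+67, 10+64, 11+53, …, 66+3, 43+0) = 74
r[12] = max(3+74, 10+67, 11+64, …, 43+3, 77+0) = 86
Maximum revenue is ¢86.
Now minimize piece count subject to staying optimal: for each k, pieces[k] = 1 + min over i with p[i]+r[k−i]=r[k] of pieces[k−i].
pieces[9] = 1
pieces[10] = 2
pieces[11] = 2
pieces[12] = 2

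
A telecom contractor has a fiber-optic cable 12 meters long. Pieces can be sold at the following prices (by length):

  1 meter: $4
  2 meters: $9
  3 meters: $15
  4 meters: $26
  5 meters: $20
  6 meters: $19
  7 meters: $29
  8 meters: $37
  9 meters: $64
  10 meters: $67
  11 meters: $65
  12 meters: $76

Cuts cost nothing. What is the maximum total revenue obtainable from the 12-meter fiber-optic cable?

79

Let v[k] be the best obtainable value from length k. For each k, try every first piece i and keep the best of price[i] + v[k−i].
v[1] = 4
v[2] = 9
v[3] = 15
v[4] = 26
v[5] = 30  (first piece 1, then v[4]=26)
v[6] = 35  (first piece 2, then v[4]=26)
v[7] = 41  (first piece 3, then v[4]=26)
v[8] = 52  (first piece 4, then v[4]=26)
v[9] = 64
v[10] = 68  (first piece 1, then v[9]=64)
v[11] = 73  (first piece 2, then v[9]=64)
v[12] = 79  (first piece 3, then v[9]=64)
One optimal cutting: 9 + 3 → $64 + $15 = $79.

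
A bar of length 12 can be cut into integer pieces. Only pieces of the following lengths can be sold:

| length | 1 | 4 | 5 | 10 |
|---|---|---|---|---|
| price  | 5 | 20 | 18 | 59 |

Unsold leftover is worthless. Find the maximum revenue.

69

Let best[k] be the best obtainable value from length k. For each k, try every first piece i and keep the best of price[i] + best[k−i].
best[1] = 5
best[2] = 10  (first piece 1, then best[1]=5)
best[3] = 15  (first piece 1, then best[2]=10)
best[4] = 20  (first piece 1, then best[3]=15)
best[5] = 25  (first piece 1, then best[4]=20)
best[6] = 30  (first piece 1, then best[5]=25)
best[7] = 35  (first piece 1, then best[6]=30)
best[8] = 40  (first piece 1, then best[7]=35)
best[9] = 45  (first piece 1, then best[8]=40)
best[10] = 59
best[11] = 64  (first piece 1, then best[10]=59)
best[12] = 69  (first piece 1, then best[11]=64)
One optimal cutting: 10 + 1 + 1 → 69.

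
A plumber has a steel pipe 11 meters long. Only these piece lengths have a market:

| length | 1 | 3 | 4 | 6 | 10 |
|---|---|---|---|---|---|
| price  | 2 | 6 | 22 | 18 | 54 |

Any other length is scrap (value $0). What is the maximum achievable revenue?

56

Build f[k] bottom-up: f[k] = max over allowed piece i of (p[i] + f[k−i]).
f[1] = 2
f[2] = 4  (first piece 1, then f[1]=2)
f[3] = max(2+4, 6+0) = 6
f[4] = max(2+6, 6+2, 22+0) = 22
f[5] = max(2+22, 6+4, 22+2) = 24
f[6] = max(2+24, 6+6, 22+4, 18+0) = 26
f[7] = max(2+26, 6+22, 22+6, 18+2) = 28
f[8] = max(2+28, 6+24, 22+22, 18+4) = 44
f[9] = max(2+44, 6+26, 22+24, 18+6) = 46
f[10] = max(2+46, 6+28, 22+26, 18+22, 54+0) = 54
f[11] = max(2+54, 6+44, 22+28, 18+24, 54+2) = 56
One optimal cutting: 10 + 1 → $56.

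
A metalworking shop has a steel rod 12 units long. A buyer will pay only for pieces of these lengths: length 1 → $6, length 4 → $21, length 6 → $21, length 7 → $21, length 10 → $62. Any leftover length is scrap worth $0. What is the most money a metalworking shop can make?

74

Let f[k] be the best obtainable value from length k. For each k, try every first piece i and keep the best of price[i] + f[k−i].
f[1] = 6
f[2] = 12  (first piece 1, then f[1]=6)
f[3] = 18  (first piece 1, then f[2]=12)
f[4] = 24  (first piece 1, then f[3]=18)
f[5] = 30  (first piece 1, then f[4]=24)
f[6] = 36  (first piece 1, then f[5]=30)
f[7] = 42  (first piece 1, then f[6]=36)
f[8] = 48  (first piece 1, then f[7]=42)
f[9] = 54  (first piece 1, then f[8]=48)
f[10] = 62
f[11] = 68  (first piece 1, then f[10]=62)
f[12] = 74  (first piece 1, then f[11]=68)
One optimal cutting: 10 + 1 + 1 → $74.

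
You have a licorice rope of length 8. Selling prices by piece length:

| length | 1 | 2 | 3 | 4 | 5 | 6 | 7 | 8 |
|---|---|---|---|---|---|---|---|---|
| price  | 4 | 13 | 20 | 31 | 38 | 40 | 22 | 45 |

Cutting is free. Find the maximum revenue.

Consider every possible first cut. best[k] is the best of p[i]+best[k−i] over all sellable i≤k.
best[1] = 4
best[2] = 13
best[3] = 20
best[4] = 31
best[5] = 38
best[6] = 44  (first piece 2, then best[4]=31)
best[7] = 51  (first piece 2, then best[5]=38)
best[8] = 62  (first piece 4, then best[4]=31)
One optimal cutting: 4 + 4 → ¢31 + ¢31 = ¢62.

62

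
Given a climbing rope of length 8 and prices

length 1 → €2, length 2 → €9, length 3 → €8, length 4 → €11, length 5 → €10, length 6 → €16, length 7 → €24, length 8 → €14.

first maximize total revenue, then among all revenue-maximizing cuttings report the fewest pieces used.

4

Build r[k] bottom-up: r[k] = max over allowed piece i of (p[i] + r[k−i]).
r[1] = 2
r[2] = 9
r[3] = 11  (first piece 1, then r[2]=9)
r[4] = 18  (first piece 2, then r[2]=9)
r[5] = 20  (first piece 1, then r[4]=18)
r[6] = 27  (first piece 2, then r[4]=18)
r[7] = 29  (first piece 1, then r[6]=27)
r[8] = 36  (first piece 2, then r[6]=27)
Maximum revenue is €36.
Now minimize piece count subject to staying optimal: for each k, pieces[k] = 1 + min over i with p[i]+r[k−i]=r[k] of pieces[k−i].
pieces[5] = 3
pieces[6] = 3
pieces[7] = 4
pieces[8] = 4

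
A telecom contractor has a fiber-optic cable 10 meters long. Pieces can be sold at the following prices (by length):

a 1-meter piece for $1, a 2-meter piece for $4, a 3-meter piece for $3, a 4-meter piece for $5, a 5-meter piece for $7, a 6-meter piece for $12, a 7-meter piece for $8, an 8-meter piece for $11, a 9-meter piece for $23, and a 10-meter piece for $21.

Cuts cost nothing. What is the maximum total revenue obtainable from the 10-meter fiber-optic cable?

Build r[k] bottom-up: r[k] = max over allowed piece i of (p[i] + r[k−i]).
r[1] = 1
r[2] = 4
r[3] = 5  (first piece 1, then r[2]=4)
r[4] = 8  (first piece 2, then r[2]=4)
r[5] = 9  (first piece 1, then r[4]=8)
r[6] = 12  (first piece 2, then r[4]=8)
r[7] = 13  (first piece 1, then r[6]=12)
r[8] = 16  (first piece 2, then r[6]=12)
r[9] = 23
r[10] = 24  (first piece 1, then r[9]=23)
One optimal cutting: 9 + 1 → $23 + $1 = $24.

24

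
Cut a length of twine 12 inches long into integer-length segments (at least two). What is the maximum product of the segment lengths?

Let g[k] be the best product for length k (with at least one cut). For each first piece i, the rest contributes max(k−i, g[k−i]).
g[2] = 1*max(1,0) = 1*1 = 1
g[3] = 1*max(2,1) = 1*2 = 2
g[4] = 2*max(2,1) = 2*2 = 4
g[5] = 2*max(3,2) = 2*3 = 6
g[6] = 3*max(3,2) = 3*3 = 9
g[7] = 2*max(5,6) = 2*6 = 12
g[8] = 2*max(6,9) = 2*9 = 18
g[9] = 3*max(6,9) = 3*9 = 27
g[10] = 2*max(8,18) = 2*18 = 36
g[11] = 2*max(9,27) = 2*27 = 54
g[12] = 3*max(9,27) = 3*27 = 81
One optimal split: 3 + 3 + 3 + 3; product 3*3*3*3 = 81.

81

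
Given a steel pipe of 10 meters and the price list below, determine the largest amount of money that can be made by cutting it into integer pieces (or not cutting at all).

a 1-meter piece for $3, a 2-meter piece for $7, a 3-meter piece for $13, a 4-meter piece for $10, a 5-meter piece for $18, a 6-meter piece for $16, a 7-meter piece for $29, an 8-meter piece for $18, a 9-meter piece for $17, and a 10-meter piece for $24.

Consider every possible first cut. r[k] is the best of p[i]+r[k−i] over all sellable i≤k.
r[1] = 3
r[2] = 7
r[3] = 13
r[4] = 16  (first piece 1, then r[3]=13)
r[5] = 20  (first piece 2, then r[3]=13)
r[6] = 26  (first piece 3, then r[3]=13)
r[7] = 29  (first piece 1, then r[6]=26)
r[8] = 33  (first piece 2, then r[6]=26)
r[9] = 39  (first piece 3, then r[6]=26)
r[10] = 42  (first piece 1, then r[9]=39)
One optimal cutting: 3 + 3 + 3 + 1 → $13 + $13 + $13 + $3 = $42.

42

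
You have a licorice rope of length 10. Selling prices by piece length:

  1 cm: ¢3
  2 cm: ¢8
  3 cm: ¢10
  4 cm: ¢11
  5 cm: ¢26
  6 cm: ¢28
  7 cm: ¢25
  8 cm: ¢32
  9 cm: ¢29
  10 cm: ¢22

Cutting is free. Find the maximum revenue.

Let v[k] be the best obtainable value from length k. For each k, try every first piece i and keep the best of price[i] + v[k−i].
v[1] = 3
v[2] = max(3+3, 8+0) = 8
v[3] = max(3+8, 8+3, 10+0) = 11
v[4] = max(3+11, 8+8, 10+3, 11+0) = 16
v[5] = max(3+16, 8+11, 10+8, 11+3, 26+0) = 26
v[6] = max(3+26, 8+16, 10+11, 11+8, 26+3, 28+0) = 29
v[7] = max(3+29, 8+26, 10+16, …, 28+3, 25+0) = 34
v[8] = max(3+34, 8+29, 10+26, …, 25+3, 32+0) = 37
v[9] = max(3+37, 8+34, 10+29, …, 32+3, 29+0) = 42
v[10] = max(3+42, 8+37, 10+34, …, 29+3, 22+0) = 52
One optimal cutting: 5 + 5 → ¢26 + ¢26 = ¢52.

52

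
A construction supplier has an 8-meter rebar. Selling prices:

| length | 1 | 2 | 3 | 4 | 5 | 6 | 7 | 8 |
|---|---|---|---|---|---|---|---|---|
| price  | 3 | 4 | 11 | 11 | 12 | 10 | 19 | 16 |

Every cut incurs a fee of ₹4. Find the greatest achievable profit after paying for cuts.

19

Let net[k] be the best obtainable value from length k. For each k, try every first piece i and keep the best of price[i] + net[k−i] minus the 4 cut fee when i<k.
net[1] = 3
net[2] = 4
net[3] = 11
net[4] = 11
net[5] = 12
net[6] = 18  (first piece 3, then net[3]=11)
net[7] = 19
net[8] = 19  (first piece 3, then net[5]=12)
One optimal plan: pieces 5 + 3 (1 cut) → ₹23 − ₹4 = ₹19.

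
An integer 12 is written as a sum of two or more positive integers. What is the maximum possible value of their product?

Define m[k] = max over 1≤i<k of i · max(k−i, m[k−i]); the inner max lets the remainder stay uncut if that's better.
m[2] = 1*max(1,0) = 1*1 = 1
m[3] = max(1*2, 2*1) = 2
m[4] = max(1*3, 2*2, 3*1) = 4
m[5] = max(1*4, 2*3, 3*2, 4*1) = 6
m[6] = max(1*6, 2*4, 3*3, 4*2, 5*1) = 9
m[7] = max(1*9, 2*6, 3*4, 4*3, 5*2, 6*1) = 12
m[8] = max(1*12, 2*9, 3*6, …, 6*2, 7*1) = 18
m[9] = max(1*18, 2*12, 3*9, …, 7*2, 8*1) = 27
m[10] = max(1*27, 2*18, 3*12, …, 8*2, 9*1) = 36
m[11] = max(1*36, 2*27, 3*18, …, 9*2, 10*1) = 54
m[12] = max(1*54, 2*36, 3*27, …, 10*2, 11*1) = 81
One optimal split: 3 + 3 + 3 + 3; product 3*3*3*3 = 81.

81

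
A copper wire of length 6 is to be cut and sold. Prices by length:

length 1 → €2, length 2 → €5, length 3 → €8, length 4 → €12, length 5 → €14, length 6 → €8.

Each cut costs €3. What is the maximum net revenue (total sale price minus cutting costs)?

14

Consider every possible first cut. r[k] is the best of p[i]+r[k−i] over all sellable i≤k, charging 3 whenever i<k.
r[1] = 2
r[2] = 5
r[3] = 8
r[4] = 12
r[5] = 14
r[6] = 14  (first piece 2, then r[4]=12)
One optimal plan: pieces 4 + 2 (1 cut) → €17 − €3 = €14.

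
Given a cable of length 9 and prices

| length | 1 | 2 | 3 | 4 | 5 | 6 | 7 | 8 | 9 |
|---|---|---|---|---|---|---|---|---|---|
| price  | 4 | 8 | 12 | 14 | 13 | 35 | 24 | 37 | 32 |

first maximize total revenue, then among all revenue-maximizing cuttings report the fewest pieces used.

2

Let r[k] be the best obtainable value from length k. For each k, try every first piece i and keep the best of price[i] + r[k−i].
r[1] = 4
r[2] = max(4+4, 8+0) = 8
r[3] = max(4+8, 8+4, 12+0) = 12
r[4] = max(4+12, 8+8, 12+4, 14+0) = 16
r[5] = max(4+16, 8+12, 12+8, 14+4, 13+0) = 20
r[6] = max(4+20, 8+16, 12+12, 14+8, 13+4, 35+0) = 35
r[7] = max(4+35, 8+20, 12+16, …, 35+4, 24+0) = 39
r[8] = max(4+39, 8+35, 12+20, …, 24+4, 37+0) = 43
r[9] = max(4+43, 8+39, 12+35, …, 37+4, 32+0) = 47
Maximum revenue is 47.
Now minimize piece count subject to staying optimal: for each k, pieces[k] = 1 + min over i with p[i]+r[k−i]=r[k] of pieces[k−i].
pieces[6] = 1
pieces[7] = 2
pieces[8] = 2
pieces[9] = 2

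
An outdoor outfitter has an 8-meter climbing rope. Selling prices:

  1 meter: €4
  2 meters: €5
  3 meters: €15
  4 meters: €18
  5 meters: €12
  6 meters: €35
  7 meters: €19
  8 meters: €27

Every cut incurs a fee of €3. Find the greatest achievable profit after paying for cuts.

Consider every possible first cut. v[k] is the best of p[i]+v[k−i] over all sellable i≤k, charging 3 whenever i<k.
v[1] = 4
v[2] = 5  (first piece 1, then v[1]=4)
v[3] = 15
v[4] = 18
v[5] = 19  (first piece 1, then v[4]=18)
v[6] = 35
v[7] = 36  (first piece 1, then v[6]=35)
v[8] = 37  (first piece 1, then v[7]=36)
One optimal plan: pieces 6 + 1 + 1 (2 cuts) → €43 − €6 = €37.

37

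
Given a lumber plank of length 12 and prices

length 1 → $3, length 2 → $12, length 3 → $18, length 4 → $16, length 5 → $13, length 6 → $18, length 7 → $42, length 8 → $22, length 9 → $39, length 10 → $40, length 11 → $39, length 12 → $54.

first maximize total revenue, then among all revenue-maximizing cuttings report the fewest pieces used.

Build r[k] bottom-up: r[k] = max over allowed piece i of (p[i] + r[k−i]).
r[1] = 3
r[2] = 12
r[3] = 18
r[4] = 24  (first piece 2, then r[2]=12)
r[5] = 30  (first piece 2, then r[3]=18)
r[6] = 36  (first piece 2, then r[4]=24)
r[7] = 42  (first piece 2, then r[5]=30)
r[8] = 48  (first piece 2, then r[6]=36)
r[9] = 54  (first piece 2, then r[7]=42)
r[10] = 60  (first piece 2, then r[8]=48)
r[11] = 66  (first piece 2, then r[9]=54)
r[12] = 72  (first piece 2, then r[10]=60)
Maximum revenue is $72.
Now minimize piece count subject to staying optimal: for each k, pieces[k] = 1 + min over i with p[i]+r[k−i]=r[k] of pieces[k−i].
pieces[9] = 2
pieces[10] = 2
pieces[11] = 3
pieces[12] = 3

3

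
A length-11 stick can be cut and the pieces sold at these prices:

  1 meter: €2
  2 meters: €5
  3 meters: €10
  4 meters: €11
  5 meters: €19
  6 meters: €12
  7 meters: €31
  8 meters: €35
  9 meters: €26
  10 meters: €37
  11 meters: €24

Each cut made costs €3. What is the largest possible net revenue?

Let net[k] be the best obtainable value from length k. For each k, try every first piece i and keep the best of price[i] + net[k−i] minus the 3 cut fee when i<k.
net[1] = 2
net[2] = 5
net[3] = 10
net[4] = 11
net[5] = 19
net[6] = 18  (first piece 1, then net[5]=19)
net[7] = 31
net[8] = 35
net[9] = 34  (first piece 1, then net[8]=35)
net[10] = 38  (first piece 3, then net[7]=31)
net[11] = 42  (first piece 3, then net[8]=35)
One optimal plan: pieces 8 + 3 (1 cut) → €45 − €3 = €42.

42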